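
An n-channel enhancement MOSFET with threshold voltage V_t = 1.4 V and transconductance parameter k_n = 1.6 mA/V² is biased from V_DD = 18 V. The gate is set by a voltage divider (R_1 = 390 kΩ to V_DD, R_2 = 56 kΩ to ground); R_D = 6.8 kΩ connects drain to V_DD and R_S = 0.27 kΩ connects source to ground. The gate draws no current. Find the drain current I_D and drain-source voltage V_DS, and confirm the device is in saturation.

V_G = V_DD·R_2/(R_1+R_2) = 18×56/446 = 2.26 V.
Assume saturation: I_D = (k_n/2)(V_GS − V_t)² with V_GS = V_G − I_D·R_S = 2.26 − 0.27·I_D.
Substituting gives 0.0583·I_D² − 1.37·I_D + 0.592 = 0, with roots I_D = 0.44 or 23.1 mA.
The root I_D = 23.1 mA gives V_GS = -3.97 V ≤ V_t, so take I_D = 0.44 mA.
Then V_GS = 2.14 V and V_DS = V_DD − I_D(R_D+R_S) = 18 − 0.44×7.07 = 14.9 V.
Saturation requires V_DS ≥ V_GS − V_t = 0.741 V; 14.9 ≥ 0.741 ✓.

I_D ≈ 0.44 mA, V_DS ≈ 15 V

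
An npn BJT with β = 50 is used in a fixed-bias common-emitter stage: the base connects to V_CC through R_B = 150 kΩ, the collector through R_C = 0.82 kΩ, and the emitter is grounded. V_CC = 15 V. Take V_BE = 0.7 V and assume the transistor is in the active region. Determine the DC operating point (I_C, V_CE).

Base loop: V_CC = I_B·R_B + V_BE, so I_B = (15 − 0.7)/150 kΩ = 0.0953 mA.
In the active region I_C = β·I_B = 50 × 0.0953 = 4.77 mA.
Collector loop: V_CE = V_CC − I_C·R_C = 15 − 4.77×0.82 = 11.1 V.
Since V_CE = 11.1 V > V_CE(sat) ≈ 0.2 V, the transistor is in the active region as assumed.

I_C ≈ 4.8 mA, V_CE ≈ 11 V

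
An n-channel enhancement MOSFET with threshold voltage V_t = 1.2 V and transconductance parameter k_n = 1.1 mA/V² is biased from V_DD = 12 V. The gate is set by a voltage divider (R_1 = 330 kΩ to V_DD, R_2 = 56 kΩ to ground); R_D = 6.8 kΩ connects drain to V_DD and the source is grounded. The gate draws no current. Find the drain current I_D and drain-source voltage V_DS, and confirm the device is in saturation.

I_D ≈ 0.16 mA, V_DS ≈ 11 V

V_G = V_DD·R_2/(R_1+R_2) = 12×56/386 = 1.74 V. With the source grounded, V_GS = V_G = 1.74 V.
Assume saturation: I_D = (k_n/2)(V_GS − V_t)² = (1.1/2)×(1.74 − 1.2)² = 0.55×0.541² = 0.161 mA.
V_DS = V_DD − I_D·R_D = 12 − 0.161×6.8 = 10.9 V.
Saturation requires V_DS ≥ V_GS − V_t = 0.541 V; 10.9 ≥ 0.541 ✓.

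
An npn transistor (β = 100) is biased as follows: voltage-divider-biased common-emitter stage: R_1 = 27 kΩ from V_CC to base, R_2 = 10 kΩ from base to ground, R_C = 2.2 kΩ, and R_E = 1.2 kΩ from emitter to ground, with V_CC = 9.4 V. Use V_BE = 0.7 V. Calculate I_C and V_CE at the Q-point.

I_C ≈ 1.4 mA, V_CE ≈ 4.5 V

Thevenize the base divider: V_Th = V_CC·R_2/(R_1+R_2) = 9.4×10/37 = 2.54 V, R_Th = R_1‖R_2 = 7.3 kΩ.
Base-emitter loop: V_Th = I_B·R_Th + V_BE + (β+1)I_B·R_E, so I_B = (2.54 − 0.7) / (7.3 + 101×1.2) = 0.0143 mA.
I_C = β·I_B = 100×0.0143 = 1.43 mA, and I_E = (β+1)I_B = 1.45 mA.
V_CE = V_CC − I_C·R_C − I_E·R_E = 9.4 − 1.43×2.2 − 1.45×1.2 = 4.51 V.
V_CE = 4.51 V > 0.2 V confirms active-region operation.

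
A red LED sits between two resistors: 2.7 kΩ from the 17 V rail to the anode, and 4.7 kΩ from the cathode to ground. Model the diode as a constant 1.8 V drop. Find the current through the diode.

The two resistors are in series with the diode, so KVL gives 17 = I·2.7 + 1.8 + I·4.7.
I = (17 − 1.8) / (2.7 + 4.7) kΩ = 15.2 / 7.4 = 2.05 mA.

I ≈ 2.1 mA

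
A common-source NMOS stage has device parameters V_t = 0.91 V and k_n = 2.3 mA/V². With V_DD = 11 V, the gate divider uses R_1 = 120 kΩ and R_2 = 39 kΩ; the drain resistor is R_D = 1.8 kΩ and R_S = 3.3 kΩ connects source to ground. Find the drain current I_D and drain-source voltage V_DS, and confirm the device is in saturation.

I_D ≈ 0.37 mA, V_DS ≈ 9.1 V

V_G = V_DD·R_2/(R_1+R_2) = 11×39/159 = 2.7 V.
Assume saturation: I_D = (k_n/2)(V_GS − V_t)² with V_GS = V_G − I_D·R_S = 2.7 − 3.3·I_D.
Substituting gives 12.5·I_D² − 14.6·I_D + 3.68 = 0, with roots I_D = 0.37 or 0.794 mA.
The root I_D = 0.794 mA gives V_GS = 0.0793 V ≤ V_t, so take I_D = 0.37 mA.
Then V_GS = 1.48 V and V_DS = V_DD − I_D(R_D+R_S) = 11 − 0.37×5.1 = 9.11 V.
Saturation requires V_DS ≥ V_GS − V_t = 0.567 V; 9.11 ≥ 0.567 ✓.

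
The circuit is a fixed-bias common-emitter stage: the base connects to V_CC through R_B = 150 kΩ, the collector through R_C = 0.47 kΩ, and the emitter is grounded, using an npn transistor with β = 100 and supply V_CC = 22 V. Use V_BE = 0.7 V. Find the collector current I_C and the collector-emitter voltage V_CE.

Base loop: V_CC = I_B·R_B + V_BE, so I_B = (22 − 0.7)/150 kΩ = 0.142 mA.
In the active region I_C = β·I_B = 100 × 0.142 = 14.2 mA.
Collector loop: V_CE = V_CC − I_C·R_C = 22 − 14.2×0.47 = 15.3 V.
Since V_CE = 15.3 V > V_CE(sat) ≈ 0.2 V, the transistor is in the active region as assumed.

I_C ≈ 14 mA, V_CE ≈ 15 V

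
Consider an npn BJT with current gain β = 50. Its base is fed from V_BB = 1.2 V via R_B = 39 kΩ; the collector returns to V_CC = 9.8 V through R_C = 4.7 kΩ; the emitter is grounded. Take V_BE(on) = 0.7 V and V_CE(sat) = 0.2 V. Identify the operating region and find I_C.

active; I_C ≈ 0.64 mA

Assume active. Base-emitter loop: I_B = (V_BB − V_BE)/R_B = (1.2 − 0.7)/39 = 0.0128 mA.
I_C = β·I_B = 50×0.0128 = 0.641 mA.
V_CE = V_CC − I_C·R_C = 9.8 − 0.641×4.7 = 6.79 V > V_CE(sat), so the active-region assumption holds.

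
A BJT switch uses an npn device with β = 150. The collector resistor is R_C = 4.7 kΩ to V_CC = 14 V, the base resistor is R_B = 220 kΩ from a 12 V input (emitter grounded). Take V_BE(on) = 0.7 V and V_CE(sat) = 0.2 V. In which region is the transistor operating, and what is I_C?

Assume active: I_B = (12 − 0.7)/220 = 0.0514 mA, giving I_C = β·I_B = 7.7 mA.
But then V_CE = 14 − 7.7×4.7 = -22.2 V < V_CE(sat) = 0.2 V — impossible in the active region.
So the transistor is saturated. With V_CE = 0.2 V, I_C = (V_CC − 0.2)/R_C = 13.8/4.7 = 2.94 mA.
Check: β·I_B = 7.7 mA > I_C = 2.94 mA, confirming saturation.

saturation; I_C ≈ 2.9 mA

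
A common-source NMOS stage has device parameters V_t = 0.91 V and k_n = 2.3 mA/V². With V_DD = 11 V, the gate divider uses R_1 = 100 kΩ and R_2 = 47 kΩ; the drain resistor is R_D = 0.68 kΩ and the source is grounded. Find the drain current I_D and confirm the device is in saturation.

I_D ≈ 7.8 mA

V_G = V_DD·R_2/(R_1+R_2) = 11×47/147 = 3.52 V. With the source grounded, V_GS = V_G = 3.52 V.
Assume saturation: I_D = (k_n/2)(V_GS − V_t)² = (2.3/2)×(3.52 − 0.91)² = 1.15×2.61² = 7.82 mA.
V_DS = V_DD − I_D·R_D = 11 − 7.82×0.68 = 5.69 V.
Saturation requires V_DS ≥ V_GS − V_t = 2.61 V; 5.69 ≥ 2.61 ✓.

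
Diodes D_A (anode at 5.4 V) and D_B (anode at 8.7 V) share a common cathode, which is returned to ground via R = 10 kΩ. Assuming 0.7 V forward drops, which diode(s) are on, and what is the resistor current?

Only D_B conducts; I_R ≈ 0.8 mA

Assume both conduct. Then node N would need to be at both 5.4−0.7 = 4.7 V and 8.7−0.7 = 8 V, which is impossible.
Assume only D_B conducts: V_N = 8.7 − 0.7 = 8 V, so I_R = 8/10 = 0.8 mA.
Check D_A: its anode-to-cathode voltage is 5.4 − 8 = -2.6 V < 0.7 V, so it is off. The assumption is consistent.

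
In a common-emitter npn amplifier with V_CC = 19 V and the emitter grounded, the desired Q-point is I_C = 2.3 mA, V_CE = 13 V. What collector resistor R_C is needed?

R_C ≈ 2.6 kΩ

Collector loop: V_CC = I_C·R_C + V_CE.
R_C = (V_CC − V_CE)/I_C = (19 − 13)/2.3 = 2.61 kΩ.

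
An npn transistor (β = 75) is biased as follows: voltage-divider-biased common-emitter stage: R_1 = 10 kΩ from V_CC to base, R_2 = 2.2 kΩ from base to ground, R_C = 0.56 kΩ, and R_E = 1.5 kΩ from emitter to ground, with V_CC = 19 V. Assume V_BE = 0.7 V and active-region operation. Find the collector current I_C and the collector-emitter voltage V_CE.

Thevenize the base divider: V_Th = V_CC·R_2/(R_1+R_2) = 19×2.2/12.2 = 3.43 V, R_Th = R_1‖R_2 = 1.8 kΩ.
Base-emitter loop: V_Th = I_B·R_Th + V_BE + (β+1)I_B·R_E, so I_B = (3.43 − 0.7) / (1.8 + 76×1.5) = 0.0235 mA.
I_C = β·I_B = 75×0.0235 = 1.77 mA, and I_E = (β+1)I_B = 1.79 mA.
V_CE = V_CC − I_C·R_C − I_E·R_E = 19 − 1.77×0.56 − 1.79×1.5 = 15.3 V.
V_CE = 15.3 V > 0.2 V confirms active-region operation.

I_C ≈ 1.8 mA, V_CE ≈ 15 V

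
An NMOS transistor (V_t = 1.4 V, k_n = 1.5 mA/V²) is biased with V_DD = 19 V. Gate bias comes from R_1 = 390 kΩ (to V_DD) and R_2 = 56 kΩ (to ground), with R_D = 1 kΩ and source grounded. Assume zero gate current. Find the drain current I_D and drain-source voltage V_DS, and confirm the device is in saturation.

I_D ≈ 0.73 mA, V_DS ≈ 18 V

V_G = V_DD·R_2/(R_1+R_2) = 19×56/446 = 2.39 V. With the source grounded, V_GS = V_G = 2.39 V.
Assume saturation: I_D = (k_n/2)(V_GS − V_t)² = (1.5/2)×(2.39 − 1.4)² = 0.75×0.986² = 0.729 mA.
V_DS = V_DD − I_D·R_D = 19 − 0.729×1 = 18.3 V.
Saturation requires V_DS ≥ V_GS − V_t = 0.986 V; 18.3 ≥ 0.986 ✓.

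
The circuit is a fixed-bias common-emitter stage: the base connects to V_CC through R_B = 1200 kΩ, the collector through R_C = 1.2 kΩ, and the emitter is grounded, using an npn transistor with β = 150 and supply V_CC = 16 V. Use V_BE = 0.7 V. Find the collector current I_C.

Base loop: V_CC = I_B·R_B + V_BE, so I_B = (16 − 0.7)/1200 kΩ = 0.0128 mA.
In the active region I_C = β·I_B = 150 × 0.0128 = 1.91 mA.
Collector loop: V_CE = V_CC − I_C·R_C = 16 − 1.91×1.2 = 13.7 V.
Since V_CE = 13.7 V > V_CE(sat) ≈ 0.2 V, the transistor is in the active region as assumed.

I_C ≈ 1.9 mA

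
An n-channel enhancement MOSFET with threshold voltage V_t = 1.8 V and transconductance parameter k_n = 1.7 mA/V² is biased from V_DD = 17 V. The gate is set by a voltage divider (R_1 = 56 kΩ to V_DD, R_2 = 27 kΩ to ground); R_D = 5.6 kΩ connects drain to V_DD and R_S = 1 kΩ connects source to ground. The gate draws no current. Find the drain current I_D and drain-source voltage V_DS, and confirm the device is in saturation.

V_G = V_DD·R_2/(R_1+R_2) = 17×27/83 = 5.53 V.
Assume saturation: I_D = (k_n/2)(V_GS − V_t)² with V_GS = V_G − I_D·R_S = 5.53 − 1·I_D.
Substituting gives 0.85·I_D² − 7.34·I_D + 11.8 = 0, with roots I_D = 2.14 or 6.49 mA.
The root I_D = 6.49 mA gives V_GS = -0.964 V ≤ V_t, so take I_D = 2.14 mA.
Then V_GS = 3.39 V and V_DS = V_DD − I_D(R_D+R_S) = 17 − 2.14×6.6 = 2.86 V.
Saturation requires V_DS ≥ V_GS − V_t = 1.59 V; 2.86 ≥ 1.59 ✓.

I_D ≈ 2.1 mA, V_DS ≈ 2.9 V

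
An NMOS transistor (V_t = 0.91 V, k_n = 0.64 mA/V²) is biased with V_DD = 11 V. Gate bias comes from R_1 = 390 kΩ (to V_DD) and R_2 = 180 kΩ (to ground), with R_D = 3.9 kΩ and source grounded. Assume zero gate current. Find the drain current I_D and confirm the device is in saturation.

I_D ≈ 2.1 mA

V_G = V_DD·R_2/(R_1+R_2) = 11×180/570 = 3.47 V. With the source grounded, V_GS = V_G = 3.47 V.
Assume saturation: I_D = (k_n/2)(V_GS − V_t)² = (0.64/2)×(3.47 − 0.91)² = 0.32×2.56² = 2.1 mA.
V_DS = V_DD − I_D·R_D = 11 − 2.1×3.9 = 2.8 V.
Saturation requires V_DS ≥ V_GS − V_t = 2.56 V; 2.8 ≥ 2.56 ✓.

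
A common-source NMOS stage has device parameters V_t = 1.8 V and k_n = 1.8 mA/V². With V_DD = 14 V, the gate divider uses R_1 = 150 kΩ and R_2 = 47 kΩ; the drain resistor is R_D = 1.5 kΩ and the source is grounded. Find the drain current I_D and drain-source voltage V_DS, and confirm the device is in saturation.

I_D ≈ 2.1 mA, V_DS ≈ 11 V

V_G = V_DD·R_2/(R_1+R_2) = 14×47/197 = 3.34 V. With the source grounded, V_GS = V_G = 3.34 V.
Assume saturation: I_D = (k_n/2)(V_GS − V_t)² = (1.8/2)×(3.34 − 1.8)² = 0.9×1.54² = 2.13 mA.
V_DS = V_DD − I_D·R_D = 14 − 2.13×1.5 = 10.8 V.
Saturation requires V_DS ≥ V_GS − V_t = 1.54 V; 10.8 ≥ 1.54 ✓.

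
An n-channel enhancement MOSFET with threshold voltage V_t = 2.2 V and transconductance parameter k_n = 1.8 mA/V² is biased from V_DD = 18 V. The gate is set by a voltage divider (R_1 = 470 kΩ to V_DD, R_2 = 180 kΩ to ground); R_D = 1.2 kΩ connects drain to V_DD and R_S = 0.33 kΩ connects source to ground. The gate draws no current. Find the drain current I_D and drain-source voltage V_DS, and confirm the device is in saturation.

I_D ≈ 3 mA, V_DS ≈ 13 V

V_G = V_DD·R_2/(R_1+R_2) = 18×180/650 = 4.98 V.
Assume saturation: I_D = (k_n/2)(V_GS − V_t)² with V_GS = V_G − I_D·R_S = 4.98 − 0.33·I_D.
Substituting gives 0.098·I_D² − 2.65·I_D + 6.98 = 0, with roots I_D = 2.95 or 24.1 mA.
The root I_D = 24.1 mA gives V_GS = -2.98 V ≤ V_t, so take I_D = 2.95 mA.
Then V_GS = 4.01 V and V_DS = V_DD − I_D(R_D+R_S) = 18 − 2.95×1.53 = 13.5 V.
Saturation requires V_DS ≥ V_GS − V_t = 1.81 V; 13.5 ≥ 1.81 ✓.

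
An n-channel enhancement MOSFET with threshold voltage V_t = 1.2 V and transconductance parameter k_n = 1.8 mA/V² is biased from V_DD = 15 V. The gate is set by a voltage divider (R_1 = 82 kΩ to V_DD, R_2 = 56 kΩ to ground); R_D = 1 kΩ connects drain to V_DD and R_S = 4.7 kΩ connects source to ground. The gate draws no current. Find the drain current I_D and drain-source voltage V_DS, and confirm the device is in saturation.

I_D ≈ 0.83 mA, V_DS ≈ 10 V

V_G = V_DD·R_2/(R_1+R_2) = 15×56/138 = 6.09 V.
Assume saturation: I_D = (k_n/2)(V_GS − V_t)² with V_GS = V_G − I_D·R_S = 6.09 − 4.7·I_D.
Substituting gives 19.9·I_D² − 42.3·I_D + 21.5 = 0, with roots I_D = 0.835 or 1.29 mA.
The root I_D = 1.29 mA gives V_GS = 0.000464 V ≤ V_t, so take I_D = 0.835 mA.
Then V_GS = 2.16 V and V_DS = V_DD − I_D(R_D+R_S) = 15 − 0.835×5.7 = 10.2 V.
Saturation requires V_DS ≥ V_GS − V_t = 0.963 V; 10.2 ≥ 0.963 ✓.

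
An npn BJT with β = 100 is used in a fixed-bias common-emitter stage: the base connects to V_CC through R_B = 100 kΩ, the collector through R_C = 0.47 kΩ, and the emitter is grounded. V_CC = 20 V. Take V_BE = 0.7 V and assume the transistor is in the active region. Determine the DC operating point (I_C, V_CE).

Base loop: V_CC = I_B·R_B + V_BE, so I_B = (20 − 0.7)/100 kΩ = 0.193 mA.
In the active region I_C = β·I_B = 100 × 0.193 = 19.3 mA.
Collector loop: V_CE = V_CC − I_C·R_C = 20 − 19.3×0.47 = 10.9 V.
Since V_CE = 10.9 V > V_CE(sat) ≈ 0.2 V, the transistor is in the active region as assumed.

I_C ≈ 19 mA, V_CE ≈ 11 V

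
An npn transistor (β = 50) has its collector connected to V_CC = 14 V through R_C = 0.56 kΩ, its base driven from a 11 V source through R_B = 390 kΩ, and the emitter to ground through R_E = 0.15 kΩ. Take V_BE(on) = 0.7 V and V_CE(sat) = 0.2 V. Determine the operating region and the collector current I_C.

active; I_C ≈ 1.3 mA

Assume active. Base-emitter loop: I_B = (V_BB − V_BE)/(R_B + (β+1)R_E) = (11 − 0.7)/(390 + 51×0.15) = 0.0259 mA.
I_C = β·I_B = 50×0.0259 = 1.3 mA.
V_CE = V_CC − I_C·R_C − I_E·R_E = 14 − 1.3×0.56 − 1.32×0.15 = 13.1 V > V_CE(sat), so the active-region assumption holds.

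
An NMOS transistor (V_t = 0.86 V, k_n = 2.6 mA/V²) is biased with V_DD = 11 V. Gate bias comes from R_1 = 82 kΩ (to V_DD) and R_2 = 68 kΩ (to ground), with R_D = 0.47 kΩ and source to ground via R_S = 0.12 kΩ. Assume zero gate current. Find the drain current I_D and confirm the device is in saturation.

I_D ≈ 11 mA

V_G = V_DD·R_2/(R_1+R_2) = 11×68/150 = 4.99 V.
Assume saturation: I_D = (k_n/2)(V_GS − V_t)² with V_GS = V_G − I_D·R_S = 4.99 − 0.12·I_D.
Substituting gives 0.0187·I_D² − 2.29·I_D + 22.1 = 0, with roots I_D = 10.6 or 112 mA.
The root I_D = 112 mA gives V_GS = -8.41 V ≤ V_t, so take I_D = 10.6 mA.
Then V_GS = 3.72 V and V_DS = V_DD − I_D(R_D+R_S) = 11 − 10.6×0.59 = 4.75 V.
Saturation requires V_DS ≥ V_GS − V_t = 2.86 V; 4.75 ≥ 2.86 ✓.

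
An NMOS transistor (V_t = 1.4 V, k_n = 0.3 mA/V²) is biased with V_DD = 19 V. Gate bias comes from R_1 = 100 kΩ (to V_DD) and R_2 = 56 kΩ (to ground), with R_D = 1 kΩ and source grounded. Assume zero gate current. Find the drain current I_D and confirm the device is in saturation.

V_G = V_DD·R_2/(R_1+R_2) = 19×56/156 = 6.82 V. With the source grounded, V_GS = V_G = 6.82 V.
Assume saturation: I_D = (k_n/2)(V_GS − V_t)² = (0.3/2)×(6.82 − 1.4)² = 0.15×5.42² = 4.41 mA.
V_DS = V_DD − I_D·R_D = 19 − 4.41×1 = 14.6 V.
Saturation requires V_DS ≥ V_GS − V_t = 5.42 V; 14.6 ≥ 5.42 ✓.

I_D ≈ 4.4 mA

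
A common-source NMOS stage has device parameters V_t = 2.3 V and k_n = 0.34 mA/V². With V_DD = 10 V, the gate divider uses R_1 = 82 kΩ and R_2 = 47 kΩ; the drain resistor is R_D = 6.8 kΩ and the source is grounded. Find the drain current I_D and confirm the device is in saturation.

I_D ≈ 0.31 mA

V_G = V_DD·R_2/(R_1+R_2) = 10×47/129 = 3.64 V. With the source grounded, V_GS = V_G = 3.64 V.
Assume saturation: I_D = (k_n/2)(V_GS − V_t)² = (0.34/2)×(3.64 − 2.3)² = 0.17×1.34² = 0.307 mA.
V_DS = V_DD − I_D·R_D = 10 − 0.307×6.8 = 7.91 V.
Saturation requires V_DS ≥ V_GS − V_t = 1.34 V; 7.91 ≥ 1.34 ✓.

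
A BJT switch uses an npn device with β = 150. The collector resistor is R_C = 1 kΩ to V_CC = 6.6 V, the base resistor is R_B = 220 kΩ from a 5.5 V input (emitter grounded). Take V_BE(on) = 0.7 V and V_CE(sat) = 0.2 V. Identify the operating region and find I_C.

Assume active. Base-emitter loop: I_B = (V_BB − V_BE)/R_B = (5.5 − 0.7)/220 = 0.0218 mA.
I_C = β·I_B = 150×0.0218 = 3.27 mA.
V_CE = V_CC − I_C·R_C = 6.6 − 3.27×1 = 3.33 V > V_CE(sat), so the active-region assumption holds.

active; I_C ≈ 3.3 mA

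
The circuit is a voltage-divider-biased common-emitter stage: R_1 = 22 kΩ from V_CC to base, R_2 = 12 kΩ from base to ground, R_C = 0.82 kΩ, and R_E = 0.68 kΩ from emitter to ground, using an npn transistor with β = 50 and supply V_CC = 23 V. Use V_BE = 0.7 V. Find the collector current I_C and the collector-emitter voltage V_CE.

Thevenize the base divider: V_Th = V_CC·R_2/(R_1+R_2) = 23×12/34 = 8.12 V, R_Th = R_1‖R_2 = 7.76 kΩ.
Base-emitter loop: V_Th = I_B·R_Th + V_BE + (β+1)I_B·R_E, so I_B = (8.12 − 0.7) / (7.76 + 51×0.68) = 0.175 mA.
I_C = β·I_B = 50×0.175 = 8.74 mA, and I_E = (β+1)I_B = 8.91 mA.
V_CE = V_CC − I_C·R_C − I_E·R_E = 23 − 8.74×0.82 − 8.91×0.68 = 9.77 V.
V_CE = 9.77 V > 0.2 V confirms active-region operation.

I_C ≈ 8.7 mA, V_CE ≈ 9.8 V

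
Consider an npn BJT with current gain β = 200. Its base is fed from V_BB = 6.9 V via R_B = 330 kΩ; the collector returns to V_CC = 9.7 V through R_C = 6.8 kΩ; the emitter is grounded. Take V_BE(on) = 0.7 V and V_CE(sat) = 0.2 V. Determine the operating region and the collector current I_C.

Assume active: I_B = (6.9 − 0.7)/330 = 0.0188 mA, giving I_C = β·I_B = 3.76 mA.
But then V_CE = 9.7 − 3.76×6.8 = -15.9 V < V_CE(sat) = 0.2 V — impossible in the active region.
So the transistor is saturated. With V_CE = 0.2 V, I_C = (V_CC − 0.2)/R_C = 9.5/6.8 = 1.4 mA.
Check: β·I_B = 3.76 mA > I_C = 1.4 mA, confirming saturation.

saturation; I_C ≈ 1.4 mA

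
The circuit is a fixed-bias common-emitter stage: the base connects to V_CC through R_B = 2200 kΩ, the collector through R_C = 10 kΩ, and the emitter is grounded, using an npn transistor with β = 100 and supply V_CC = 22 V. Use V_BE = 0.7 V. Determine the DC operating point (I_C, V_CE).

I_C ≈ 0.97 mA, V_CE ≈ 12 V

Base loop: V_CC = I_B·R_B + V_BE, so I_B = (22 − 0.7)/2200 kΩ = 0.00968 mA.
In the active region I_C = β·I_B = 100 × 0.00968 = 0.968 mA.
Collector loop: V_CE = V_CC − I_C·R_C = 22 − 0.968×10 = 12.3 V.
Since V_CE = 12.3 V > V_CE(sat) ≈ 0.2 V, the transistor is in the active region as assumed.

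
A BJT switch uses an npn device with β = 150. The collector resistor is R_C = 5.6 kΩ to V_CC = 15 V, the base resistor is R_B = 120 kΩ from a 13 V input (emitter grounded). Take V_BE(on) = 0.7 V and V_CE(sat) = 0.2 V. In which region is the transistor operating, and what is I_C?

saturation; I_C ≈ 2.6 mA

Assume active: I_B = (13 − 0.7)/120 = 0.103 mA, giving I_C = β·I_B = 15.4 mA.
But then V_CE = 15 − 15.4×5.6 = -71.1 V < V_CE(sat) = 0.2 V — impossible in the active region.
So the transistor is saturated. With V_CE = 0.2 V, I_C = (V_CC − 0.2)/R_C = 14.8/5.6 = 2.64 mA.
Check: β·I_B = 15.4 mA > I_C = 2.64 mA, confirming saturation.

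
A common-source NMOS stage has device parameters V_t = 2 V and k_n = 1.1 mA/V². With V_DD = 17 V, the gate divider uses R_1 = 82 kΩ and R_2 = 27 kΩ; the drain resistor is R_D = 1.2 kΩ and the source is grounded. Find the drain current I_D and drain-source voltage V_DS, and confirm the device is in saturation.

V_G = V_DD·R_2/(R_1+R_2) = 17×27/109 = 4.21 V. With the source grounded, V_GS = V_G = 4.21 V.
Assume saturation: I_D = (k_n/2)(V_GS − V_t)² = (1.1/2)×(4.21 − 2)² = 0.55×2.21² = 2.69 mA.
V_DS = V_DD − I_D·R_D = 17 − 2.69×1.2 = 13.8 V.
Saturation requires V_DS ≥ V_GS − V_t = 2.21 V; 13.8 ≥ 2.21 ✓.

I_D ≈ 2.7 mA, V_DS ≈ 14 V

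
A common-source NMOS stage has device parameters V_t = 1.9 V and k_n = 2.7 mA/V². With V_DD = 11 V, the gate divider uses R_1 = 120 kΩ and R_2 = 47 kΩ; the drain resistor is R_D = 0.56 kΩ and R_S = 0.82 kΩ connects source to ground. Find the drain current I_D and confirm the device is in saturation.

I_D ≈ 0.63 mA

V_G = V_DD·R_2/(R_1+R_2) = 11×47/167 = 3.1 V.
Assume saturation: I_D = (k_n/2)(V_GS − V_t)² with V_GS = V_G − I_D·R_S = 3.1 − 0.82·I_D.
Substituting gives 0.908·I_D² − 3.65·I_D + 1.93 = 0, with roots I_D = 0.627 or 3.39 mA.
The root I_D = 3.39 mA gives V_GS = 0.315 V ≤ V_t, so take I_D = 0.627 mA.
Then V_GS = 2.58 V and V_DS = V_DD − I_D(R_D+R_S) = 11 − 0.627×1.38 = 10.1 V.
Saturation requires V_DS ≥ V_GS − V_t = 0.682 V; 10.1 ≥ 0.682 ✓.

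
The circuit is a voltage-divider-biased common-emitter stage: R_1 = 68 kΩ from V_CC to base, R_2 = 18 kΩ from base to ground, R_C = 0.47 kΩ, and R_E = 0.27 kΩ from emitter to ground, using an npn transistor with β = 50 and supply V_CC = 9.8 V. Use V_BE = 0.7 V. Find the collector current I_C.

Thevenize the base divider: V_Th = V_CC·R_2/(R_1+R_2) = 9.8×18/86 = 2.05 V, R_Th = R_1‖R_2 = 14.2 kΩ.
Base-emitter loop: V_Th = I_B·R_Th + V_BE + (β+1)I_B·R_E, so I_B = (2.05 − 0.7) / (14.2 + 51×0.27) = 0.0483 mA.
I_C = β·I_B = 50×0.0483 = 2.41 mA, and I_E = (β+1)I_B = 2.46 mA.
V_CE = V_CC − I_C·R_C − I_E·R_E = 9.8 − 2.41×0.47 − 2.46×0.27 = 8 V.
V_CE = 8 V > 0.2 V confirms active-region operation.

I_C ≈ 2.4 mA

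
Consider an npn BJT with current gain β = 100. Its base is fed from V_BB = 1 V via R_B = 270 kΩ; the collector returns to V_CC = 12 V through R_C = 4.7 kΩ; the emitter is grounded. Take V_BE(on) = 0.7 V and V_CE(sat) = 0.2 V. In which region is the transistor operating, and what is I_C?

active; I_C ≈ 0.11 mA

Assume active. Base-emitter loop: I_B = (V_BB − V_BE)/R_B = (1 − 0.7)/270 = 0.00111 mA.
I_C = β·I_B = 100×0.00111 = 0.111 mA.
V_CE = V_CC − I_C·R_C = 12 − 0.111×4.7 = 11.5 V > V_CE(sat), so the active-region assumption holds.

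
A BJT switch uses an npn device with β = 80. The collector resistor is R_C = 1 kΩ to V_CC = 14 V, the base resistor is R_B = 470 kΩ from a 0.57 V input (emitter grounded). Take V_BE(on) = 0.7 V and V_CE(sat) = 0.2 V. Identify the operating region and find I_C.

cutoff; I_C ≈ 0

V_BB = 0.57 V ≤ V_BE(on) = 0.7 V, so the base-emitter junction is not forward biased.
The transistor is in cutoff: I_B = I_C = 0.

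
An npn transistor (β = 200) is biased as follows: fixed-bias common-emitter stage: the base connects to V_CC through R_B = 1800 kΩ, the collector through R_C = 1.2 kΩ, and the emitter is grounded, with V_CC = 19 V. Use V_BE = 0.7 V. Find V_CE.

V_CE ≈ 17 V

Base loop: V_CC = I_B·R_B + V_BE, so I_B = (19 − 0.7)/1800 kΩ = 0.0102 mA.
In the active region I_C = β·I_B = 200 × 0.0102 = 2.03 mA.
Collector loop: V_CE = V_CC − I_C·R_C = 19 − 2.03×1.2 = 16.6 V.
Since V_CE = 16.6 V > V_CE(sat) ≈ 0.2 V, the transistor is in the active region as assumed.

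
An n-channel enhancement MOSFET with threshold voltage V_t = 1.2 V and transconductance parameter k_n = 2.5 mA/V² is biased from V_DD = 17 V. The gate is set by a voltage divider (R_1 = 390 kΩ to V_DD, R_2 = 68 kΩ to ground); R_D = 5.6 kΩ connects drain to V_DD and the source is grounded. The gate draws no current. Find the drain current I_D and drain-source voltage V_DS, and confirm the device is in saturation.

V_G = V_DD·R_2/(R_1+R_2) = 17×68/458 = 2.52 V. With the source grounded, V_GS = V_G = 2.52 V.
Assume saturation: I_D = (k_n/2)(V_GS − V_t)² = (2.5/2)×(2.52 − 1.2)² = 1.25×1.32² = 2.19 mA.
V_DS = V_DD − I_D·R_D = 17 − 2.19×5.6 = 4.73 V.
Saturation requires V_DS ≥ V_GS − V_t = 1.32 V; 4.73 ≥ 1.32 ✓.

I_D ≈ 2.2 mA, V_DS ≈ 4.7 V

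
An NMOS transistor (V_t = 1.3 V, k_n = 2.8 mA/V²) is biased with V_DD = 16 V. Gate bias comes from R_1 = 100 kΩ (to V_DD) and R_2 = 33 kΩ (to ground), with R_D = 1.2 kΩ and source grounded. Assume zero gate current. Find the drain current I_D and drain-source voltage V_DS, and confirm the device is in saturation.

V_G = V_DD·R_2/(R_1+R_2) = 16×33/133 = 3.97 V. With the source grounded, V_GS = V_G = 3.97 V.
Assume saturation: I_D = (k_n/2)(V_GS − V_t)² = (2.8/2)×(3.97 − 1.3)² = 1.4×2.67² = 9.98 mA.
V_DS = V_DD − I_D·R_D = 16 − 9.98×1.2 = 4.02 V.
Saturation requires V_DS ≥ V_GS − V_t = 2.67 V; 4.02 ≥ 2.67 ✓.

I_D ≈ 10 mA, V_DS ≈ 4 V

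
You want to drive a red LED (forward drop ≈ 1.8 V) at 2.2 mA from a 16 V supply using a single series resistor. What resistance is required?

The resistor drops V_S − V_D = 16 − 1.8 = 14.2 V at 2.2 mA.
R = 14.2 V / 2.2 mA = 6.45 kΩ.

R ≈ 6.5 kΩ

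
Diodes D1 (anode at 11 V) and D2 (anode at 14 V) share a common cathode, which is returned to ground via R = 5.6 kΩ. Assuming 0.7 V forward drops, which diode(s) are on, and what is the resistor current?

Assume both conduct. Then node N would need to be at both 11−0.7 = 10.3 V and 14−0.7 = 13.3 V, which is impossible.
Assume only D2 conducts: V_N = 14 − 0.7 = 13.3 V, so I_R = 13.3/5.6 = 2.38 mA.
Check D1: its anode-to-cathode voltage is 11 − 13.3 = -2.3 V < 0.7 V, so it is off. The assumption is consistent.

Only D2 conducts; I_R ≈ 2.4 mA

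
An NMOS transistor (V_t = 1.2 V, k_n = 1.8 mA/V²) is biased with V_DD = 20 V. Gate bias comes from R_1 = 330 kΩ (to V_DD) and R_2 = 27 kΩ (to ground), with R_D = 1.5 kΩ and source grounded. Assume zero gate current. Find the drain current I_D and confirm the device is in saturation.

I_D ≈ 0.088 mA

V_G = V_DD·R_2/(R_1+R_2) = 20×27/357 = 1.51 V. With the source grounded, V_GS = V_G = 1.51 V.
Assume saturation: I_D = (k_n/2)(V_GS − V_t)² = (1.8/2)×(1.51 − 1.2)² = 0.9×0.313² = 0.0879 mA.
V_DS = V_DD − I_D·R_D = 20 − 0.0879×1.5 = 19.9 V.
Saturation requires V_DS ≥ V_GS − V_t = 0.313 V; 19.9 ≥ 0.313 ✓.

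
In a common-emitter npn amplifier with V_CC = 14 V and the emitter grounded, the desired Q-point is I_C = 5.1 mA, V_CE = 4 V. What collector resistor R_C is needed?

Collector loop: V_CC = I_C·R_C + V_CE.
R_C = (V_CC − V_CE)/I_C = (14 − 4)/5.1 = 1.96 kΩ.

R_C ≈ 2 kΩ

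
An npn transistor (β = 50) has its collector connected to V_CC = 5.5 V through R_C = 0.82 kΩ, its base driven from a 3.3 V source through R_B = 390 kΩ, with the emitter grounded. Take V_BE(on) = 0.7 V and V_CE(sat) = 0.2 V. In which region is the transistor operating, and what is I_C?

active; I_C ≈ 0.33 mA

Assume active. Base-emitter loop: I_B = (V_BB − V_BE)/R_B = (3.3 − 0.7)/390 = 0.00667 mA.
I_C = β·I_B = 50×0.00667 = 0.333 mA.
V_CE = V_CC − I_C·R_C = 5.5 − 0.333×0.82 = 5.23 V > V_CE(sat), so the active-region assumption holds.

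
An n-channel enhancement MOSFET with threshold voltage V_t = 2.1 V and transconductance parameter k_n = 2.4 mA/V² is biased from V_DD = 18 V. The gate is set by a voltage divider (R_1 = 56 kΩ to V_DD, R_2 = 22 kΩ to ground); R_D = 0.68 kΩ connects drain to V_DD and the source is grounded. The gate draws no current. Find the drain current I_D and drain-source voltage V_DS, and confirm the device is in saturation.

V_G = V_DD·R_2/(R_1+R_2) = 18×22/78 = 5.08 V. With the source grounded, V_GS = V_G = 5.08 V.
Assume saturation: I_D = (k_n/2)(V_GS − V_t)² = (2.4/2)×(5.08 − 2.1)² = 1.2×2.98² = 10.6 mA.
V_DS = V_DD − I_D·R_D = 18 − 10.6×0.68 = 10.8 V.
Saturation requires V_DS ≥ V_GS − V_t = 2.98 V; 10.8 ≥ 2.98 ✓.

I_D ≈ 11 mA, V_DS ≈ 11 V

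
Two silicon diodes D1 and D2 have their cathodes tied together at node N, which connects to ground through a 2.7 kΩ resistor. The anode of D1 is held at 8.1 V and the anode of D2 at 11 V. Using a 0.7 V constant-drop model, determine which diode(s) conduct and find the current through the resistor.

Assume both conduct. Then node N would need to be at both 8.1−0.7 = 7.4 V and 11−0.7 = 10.3 V, which is impossible.
Assume only D2 conducts: V_N = 11 − 0.7 = 10.3 V, so I_R = 10.3/2.7 = 3.81 mA.
Check D1: its anode-to-cathode voltage is 8.1 − 10.3 = -2.2 V < 0.7 V, so it is off. The assumption is consistent.

Only D2 conducts; I_R ≈ 3.8 mA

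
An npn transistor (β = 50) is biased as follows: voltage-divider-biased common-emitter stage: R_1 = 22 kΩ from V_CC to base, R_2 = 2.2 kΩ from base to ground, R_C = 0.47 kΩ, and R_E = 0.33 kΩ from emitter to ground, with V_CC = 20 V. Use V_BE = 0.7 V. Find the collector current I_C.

Thevenize the base divider: V_Th = V_CC·R_2/(R_1+R_2) = 20×2.2/24.2 = 1.82 V, R_Th = R_1‖R_2 = 2 kΩ.
Base-emitter loop: V_Th = I_B·R_Th + V_BE + (β+1)I_B·R_E, so I_B = (1.82 − 0.7) / (2 + 51×0.33) = 0.0594 mA.
I_C = β·I_B = 50×0.0594 = 2.97 mA, and I_E = (β+1)I_B = 3.03 mA.
V_CE = V_CC − I_C·R_C − I_E·R_E = 20 − 2.97×0.47 − 3.03×0.33 = 17.6 V.
V_CE = 17.6 V > 0.2 V confirms active-region operation.

I_C ≈ 3 mA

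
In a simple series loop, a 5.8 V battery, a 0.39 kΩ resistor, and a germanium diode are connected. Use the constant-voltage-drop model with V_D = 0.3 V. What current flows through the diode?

I ≈ 14 mA

KVL around the loop: 5.8 = V_D + I·R = 0.3 + I × 0.39 kΩ.
So I = (5.8 − 0.3) / 0.39 kΩ = 5.5 / 0.39 = 14.1 mA.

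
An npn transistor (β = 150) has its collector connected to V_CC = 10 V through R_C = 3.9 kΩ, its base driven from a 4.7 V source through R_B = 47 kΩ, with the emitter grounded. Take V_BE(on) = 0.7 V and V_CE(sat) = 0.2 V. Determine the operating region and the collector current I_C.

Assume active: I_B = (4.7 − 0.7)/47 = 0.0851 mA, giving I_C = β·I_B = 12.8 mA.
But then V_CE = 10 − 12.8×3.9 = -39.8 V < V_CE(sat) = 0.2 V — impossible in the active region.
So the transistor is saturated. With V_CE = 0.2 V, I_C = (V_CC − 0.2)/R_C = 9.8/3.9 = 2.51 mA.
Check: β·I_B = 12.8 mA > I_C = 2.51 mA, confirming saturation.

saturation; I_C ≈ 2.5 mA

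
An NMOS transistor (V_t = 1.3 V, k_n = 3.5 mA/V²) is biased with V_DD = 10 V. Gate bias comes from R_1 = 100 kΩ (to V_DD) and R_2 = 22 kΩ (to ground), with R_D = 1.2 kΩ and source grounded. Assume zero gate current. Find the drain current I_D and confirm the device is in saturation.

V_G = V_DD·R_2/(R_1+R_2) = 10×22/122 = 1.8 V. With the source grounded, V_GS = V_G = 1.8 V.
Assume saturation: I_D = (k_n/2)(V_GS − V_t)² = (3.5/2)×(1.8 − 1.3)² = 1.75×0.503² = 0.443 mA.
V_DS = V_DD − I_D·R_D = 10 − 0.443×1.2 = 9.47 V.
Saturation requires V_DS ≥ V_GS − V_t = 0.503 V; 9.47 ≥ 0.503 ✓.

I_D ≈ 0.44 mA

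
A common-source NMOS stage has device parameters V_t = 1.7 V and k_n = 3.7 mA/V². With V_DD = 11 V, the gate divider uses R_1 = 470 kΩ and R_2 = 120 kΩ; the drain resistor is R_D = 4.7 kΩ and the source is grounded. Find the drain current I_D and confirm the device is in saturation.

V_G = V_DD·R_2/(R_1+R_2) = 11×120/590 = 2.24 V. With the source grounded, V_GS = V_G = 2.24 V.
Assume saturation: I_D = (k_n/2)(V_GS − V_t)² = (3.7/2)×(2.24 − 1.7)² = 1.85×0.537² = 0.534 mA.
V_DS = V_DD − I_D·R_D = 11 − 0.534×4.7 = 8.49 V.
Saturation requires V_DS ≥ V_GS − V_t = 0.537 V; 8.49 ≥ 0.537 ✓.

I_D ≈ 0.53 mA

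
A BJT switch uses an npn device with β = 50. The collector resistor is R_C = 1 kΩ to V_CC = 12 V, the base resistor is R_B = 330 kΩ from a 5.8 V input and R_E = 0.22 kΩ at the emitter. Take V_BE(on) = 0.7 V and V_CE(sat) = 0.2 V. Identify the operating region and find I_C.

active; I_C ≈ 0.75 mA

Assume active. Base-emitter loop: I_B = (V_BB − V_BE)/(R_B + (β+1)R_E) = (5.8 − 0.7)/(330 + 51×0.22) = 0.0149 mA.
I_C = β·I_B = 50×0.0149 = 0.747 mA.
V_CE = V_CC − I_C·R_C − I_E·R_E = 12 − 0.747×1 − 0.762×0.22 = 11.1 V > V_CE(sat), so the active-region assumption holds.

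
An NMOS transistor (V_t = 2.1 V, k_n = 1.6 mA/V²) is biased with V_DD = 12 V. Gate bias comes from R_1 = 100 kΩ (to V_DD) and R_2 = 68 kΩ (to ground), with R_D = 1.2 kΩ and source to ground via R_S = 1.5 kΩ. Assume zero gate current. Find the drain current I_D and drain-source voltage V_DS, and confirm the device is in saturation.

I_D ≈ 1.1 mA, V_DS ≈ 9.1 V

V_G = V_DD·R_2/(R_1+R_2) = 12×68/168 = 4.86 V.
Assume saturation: I_D = (k_n/2)(V_GS − V_t)² with V_GS = V_G − I_D·R_S = 4.86 − 1.5·I_D.
Substituting gives 1.8·I_D² − 7.62·I_D + 6.08 = 0, with roots I_D = 1.07 or 3.16 mA.
The root I_D = 3.16 mA gives V_GS = 0.111 V ≤ V_t, so take I_D = 1.07 mA.
Then V_GS = 3.26 V and V_DS = V_DD − I_D(R_D+R_S) = 12 − 1.07×2.7 = 9.12 V.
Saturation requires V_DS ≥ V_GS − V_t = 1.16 V; 9.12 ≥ 1.16 ✓.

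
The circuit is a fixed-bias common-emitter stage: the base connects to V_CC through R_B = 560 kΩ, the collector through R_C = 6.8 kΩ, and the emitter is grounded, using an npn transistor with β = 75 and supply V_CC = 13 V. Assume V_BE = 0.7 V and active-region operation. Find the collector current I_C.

Base loop: V_CC = I_B·R_B + V_BE, so I_B = (13 − 0.7)/560 kΩ = 0.022 mA.
In the active region I_C = β·I_B = 75 × 0.022 = 1.65 mA.
Collector loop: V_CE = V_CC − I_C·R_C = 13 − 1.65×6.8 = 1.8 V.
Since V_CE = 1.8 V > V_CE(sat) ≈ 0.2 V, the transistor is in the active region as assumed.

I_C ≈ 1.6 mA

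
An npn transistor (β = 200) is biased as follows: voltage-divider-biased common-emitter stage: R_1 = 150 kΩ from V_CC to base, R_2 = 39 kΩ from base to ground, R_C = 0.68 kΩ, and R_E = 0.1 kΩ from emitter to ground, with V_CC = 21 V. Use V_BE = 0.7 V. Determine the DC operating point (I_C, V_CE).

Thevenize the base divider: V_Th = V_CC·R_2/(R_1+R_2) = 21×39/189 = 4.33 V, R_Th = R_1‖R_2 = 31 kΩ.
Base-emitter loop: V_Th = I_B·R_Th + V_BE + (β+1)I_B·R_E, so I_B = (4.33 − 0.7) / (31 + 201×0.1) = 0.0712 mA.
I_C = β·I_B = 200×0.0712 = 14.2 mA, and I_E = (β+1)I_B = 14.3 mA.
V_CE = V_CC − I_C·R_C − I_E·R_E = 21 − 14.2×0.68 − 14.3×0.1 = 9.89 V.
V_CE = 9.89 V > 0.2 V confirms active-region operation.

I_C ≈ 14 mA, V_CE ≈ 9.9 V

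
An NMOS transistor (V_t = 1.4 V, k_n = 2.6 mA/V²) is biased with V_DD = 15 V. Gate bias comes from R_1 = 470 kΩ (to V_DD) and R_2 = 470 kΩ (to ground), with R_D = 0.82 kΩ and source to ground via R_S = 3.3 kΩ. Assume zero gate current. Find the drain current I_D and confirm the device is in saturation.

V_G = V_DD·R_2/(R_1+R_2) = 15×470/940 = 7.5 V.
Assume saturation: I_D = (k_n/2)(V_GS − V_t)² with V_GS = V_G − I_D·R_S = 7.5 − 3.3·I_D.
Substituting gives 14.2·I_D² − 53.3·I_D + 48.4 = 0, with roots I_D = 1.52 or 2.25 mA.
The root I_D = 2.25 mA gives V_GS = 0.0853 V ≤ V_t, so take I_D = 1.52 mA.
Then V_GS = 2.48 V and V_DS = V_DD − I_D(R_D+R_S) = 15 − 1.52×4.12 = 8.73 V.
Saturation requires V_DS ≥ V_GS − V_t = 1.08 V; 8.73 ≥ 1.08 ✓.

I_D ≈ 1.5 mA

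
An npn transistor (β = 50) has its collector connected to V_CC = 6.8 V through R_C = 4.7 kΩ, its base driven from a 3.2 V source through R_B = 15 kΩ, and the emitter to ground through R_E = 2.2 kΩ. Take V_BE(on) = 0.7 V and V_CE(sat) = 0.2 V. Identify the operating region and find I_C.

Assume active: I_B = (3.2 − 0.7)/(15 + 51×2.2) = 0.0197 mA, I_C = β·I_B = 0.983 mA.
Then V_CE = 6.8 − 0.983×4.7 − 1×2.2 = -0.0239 V < 0.2 V — the active assumption fails.
Re-solve with V_CE = 0.2 V. KCL at the emitter: V_E/R_E = (V_BB−0.7−V_E)/R_B + (V_CC−0.2−V_E)/R_C, giving V_E = 2.14 V.
I_C = (V_CC − 0.2 − V_E)/R_C = (6.6 − 2.14)/4.7 = 0.949 mA.
Check: I_B = (2.5 − 2.14)/15 = 0.024 mA, and β·I_B = 1.2 mA > I_C, confirming saturation.

saturation; I_C ≈ 0.95 mA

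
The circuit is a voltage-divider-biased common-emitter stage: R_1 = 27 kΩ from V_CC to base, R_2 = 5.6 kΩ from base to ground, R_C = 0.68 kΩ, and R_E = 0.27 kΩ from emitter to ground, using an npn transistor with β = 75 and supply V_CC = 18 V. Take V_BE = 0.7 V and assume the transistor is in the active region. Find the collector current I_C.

I_C ≈ 7.1 mA

Thevenize the base divider: V_Th = V_CC·R_2/(R_1+R_2) = 18×5.6/32.6 = 3.09 V, R_Th = R_1‖R_2 = 4.64 kΩ.
Base-emitter loop: V_Th = I_B·R_Th + V_BE + (β+1)I_B·R_E, so I_B = (3.09 − 0.7) / (4.64 + 76×0.27) = 0.0951 mA.
I_C = β·I_B = 75×0.0951 = 7.13 mA, and I_E = (β+1)I_B = 7.23 mA.
V_CE = V_CC − I_C·R_C − I_E·R_E = 18 − 7.13×0.68 − 7.23×0.27 = 11.2 V.
V_CE = 11.2 V > 0.2 V confirms active-region operation.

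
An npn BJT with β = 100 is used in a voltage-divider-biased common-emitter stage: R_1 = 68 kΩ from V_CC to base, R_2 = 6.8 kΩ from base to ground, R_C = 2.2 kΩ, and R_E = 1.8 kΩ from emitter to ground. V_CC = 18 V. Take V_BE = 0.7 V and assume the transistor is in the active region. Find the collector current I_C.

I_C ≈ 0.5 mA

Thevenize the base divider: V_Th = V_CC·R_2/(R_1+R_2) = 18×6.8/74.8 = 1.64 V, R_Th = R_1‖R_2 = 6.18 kΩ.
Base-emitter loop: V_Th = I_B·R_Th + V_BE + (β+1)I_B·R_E, so I_B = (1.64 − 0.7) / (6.18 + 101×1.8) = 0.00498 mA.
I_C = β·I_B = 100×0.00498 = 0.498 mA, and I_E = (β+1)I_B = 0.503 mA.
V_CE = V_CC − I_C·R_C − I_E·R_E = 18 − 0.498×2.2 − 0.503×1.8 = 16 V.
V_CE = 16 V > 0.2 V confirms active-region operation.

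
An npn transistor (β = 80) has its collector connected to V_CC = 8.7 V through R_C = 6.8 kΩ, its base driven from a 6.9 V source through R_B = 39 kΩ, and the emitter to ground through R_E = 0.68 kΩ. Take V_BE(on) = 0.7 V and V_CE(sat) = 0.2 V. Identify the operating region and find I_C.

Assume active: I_B = (6.9 − 0.7)/(39 + 81×0.68) = 0.0659 mA, I_C = β·I_B = 5.27 mA.
Then V_CE = 8.7 − 5.27×6.8 − 5.34×0.68 = -30.8 V < 0.2 V — the active assumption fails.
Re-solve with V_CE = 0.2 V. KCL at the emitter: V_E/R_E = (V_BB−0.7−V_E)/R_B + (V_CC−0.2−V_E)/R_C, giving V_E = 0.857 V.
I_C = (V_CC − 0.2 − V_E)/R_C = (8.5 − 0.857)/6.8 = 1.12 mA.
Check: I_B = (6.2 − 0.857)/39 = 0.137 mA, and β·I_B = 11 mA > I_C, confirming saturation.

saturation; I_C ≈ 1.1 mA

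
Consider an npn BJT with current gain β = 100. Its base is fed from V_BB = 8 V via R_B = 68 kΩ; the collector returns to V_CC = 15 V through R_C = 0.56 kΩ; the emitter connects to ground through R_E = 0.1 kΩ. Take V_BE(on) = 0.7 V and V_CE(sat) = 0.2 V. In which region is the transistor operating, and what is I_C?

active; I_C ≈ 9.3 mA

Assume active. Base-emitter loop: I_B = (V_BB − V_BE)/(R_B + (β+1)R_E) = (8 − 0.7)/(68 + 101×0.1) = 0.0935 mA.
I_C = β·I_B = 100×0.0935 = 9.35 mA.
V_CE = V_CC − I_C·R_C − I_E·R_E = 15 − 9.35×0.56 − 9.44×0.1 = 8.82 V > V_CE(sat), so the active-region assumption holds.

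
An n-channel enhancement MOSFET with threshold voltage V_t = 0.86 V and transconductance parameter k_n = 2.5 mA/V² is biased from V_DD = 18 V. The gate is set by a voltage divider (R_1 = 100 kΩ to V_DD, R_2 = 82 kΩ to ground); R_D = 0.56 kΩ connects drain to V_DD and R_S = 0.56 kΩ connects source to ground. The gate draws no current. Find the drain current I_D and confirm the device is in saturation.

I_D ≈ 8.3 mA

V_G = V_DD·R_2/(R_1+R_2) = 18×82/182 = 8.11 V.
Assume saturation: I_D = (k_n/2)(V_GS − V_t)² with V_GS = V_G − I_D·R_S = 8.11 − 0.56·I_D.
Substituting gives 0.392·I_D² − 11.1·I_D + 65.7 = 0, with roots I_D = 8.34 or 20.1 mA.
The root I_D = 20.1 mA gives V_GS = -3.15 V ≤ V_t, so take I_D = 8.34 mA.
Then V_GS = 3.44 V and V_DS = V_DD − I_D(R_D+R_S) = 18 − 8.34×1.12 = 8.66 V.
Saturation requires V_DS ≥ V_GS − V_t = 2.58 V; 8.66 ≥ 2.58 ✓.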